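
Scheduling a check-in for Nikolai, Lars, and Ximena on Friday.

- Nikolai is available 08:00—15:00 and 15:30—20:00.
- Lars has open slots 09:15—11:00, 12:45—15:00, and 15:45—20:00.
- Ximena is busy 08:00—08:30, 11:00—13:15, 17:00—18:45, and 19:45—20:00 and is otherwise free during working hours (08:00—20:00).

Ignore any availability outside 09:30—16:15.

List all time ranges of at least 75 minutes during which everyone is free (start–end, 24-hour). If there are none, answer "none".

Ximena free within 08:00–20:00: 08:30–11:00, 13:15–17:00, 18:45–19:45.
Nikolai ∩ Lars: 09:15–11:00, 12:45–15:00, 15:45–20:00.
Nikolai ∩ Lars ∩ Ximena: 09:15–11:00, 13:15–15:00, 15:45–17:00, 18:45–19:45.
Restricted to 09:30–16:15: 09:30–11:00, 13:15–15:00, 15:45–16:15.
Windows ≥ 75 min: 09:30–11:00, 13:15–15:00.

09:30–11:00, 13:15–15:00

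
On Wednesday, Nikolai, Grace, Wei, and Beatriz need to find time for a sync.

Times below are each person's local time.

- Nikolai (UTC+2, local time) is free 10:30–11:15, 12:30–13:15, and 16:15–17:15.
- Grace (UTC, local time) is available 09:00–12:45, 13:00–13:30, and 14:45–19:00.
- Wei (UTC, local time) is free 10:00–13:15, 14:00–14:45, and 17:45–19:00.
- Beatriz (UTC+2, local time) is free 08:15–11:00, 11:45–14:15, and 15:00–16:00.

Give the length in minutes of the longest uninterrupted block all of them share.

45 minutes

Nikolai → UTC: 08:30–09:15, 10:30–11:15, 14:15–15:15.
Grace → UTC: 09:00–12:45, 13:00–13:30, 14:45–19:00.
Wei → UTC: 10:00–13:15, 14:00–14:45, 17:45–19:00.
Beatriz → UTC: 06:15–09:00, 09:45–12:15, 13:00–14:00.
Nikolai ∩ Grace: 09:00–09:15, 10:30–11:15, 14:45–15:15.
Nikolai ∩ Grace ∩ Wei: 10:30–11:15.
Nikolai ∩ Grace ∩ Wei ∩ Beatriz: 10:30–11:15.
Single common window of 45 minutes.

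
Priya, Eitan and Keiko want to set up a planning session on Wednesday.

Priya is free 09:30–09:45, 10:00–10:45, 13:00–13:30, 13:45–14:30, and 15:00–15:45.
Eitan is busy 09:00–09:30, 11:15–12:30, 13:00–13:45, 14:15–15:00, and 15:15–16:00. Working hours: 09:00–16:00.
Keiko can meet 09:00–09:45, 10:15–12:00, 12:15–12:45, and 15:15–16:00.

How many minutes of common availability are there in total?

45 minutes

Eitan free within 09:00–16:00: 09:30–11:15, 12:30–13:00, 13:45–14:15, 15:00–15:15.
Priya ∩ Eitan: 09:30–09:45, 10:00–10:45, 13:45–14:15, 15:00–15:15.
Priya ∩ Eitan ∩ Keiko: 09:30–09:45, 10:15–10:45.
Total common minutes: 15 + 30 = 45.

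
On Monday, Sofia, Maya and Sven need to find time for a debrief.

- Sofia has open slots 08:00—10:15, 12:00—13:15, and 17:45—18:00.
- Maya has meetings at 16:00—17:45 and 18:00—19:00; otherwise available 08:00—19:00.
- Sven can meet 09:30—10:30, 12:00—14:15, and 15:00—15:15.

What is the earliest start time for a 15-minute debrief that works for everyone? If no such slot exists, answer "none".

Maya free within 08:00–19:00: 08:00–16:00, 17:45–18:00.
Sofia ∩ Maya: 08:00–10:15, 12:00–13:15, 17:45–18:00.
Sofia ∩ Maya ∩ Sven: 09:30–10:15, 12:00–13:15.
Windows ≥ 15 min: 09:30–10:15, 12:00–13:15.
Earliest such window starts at 09:30.

09:30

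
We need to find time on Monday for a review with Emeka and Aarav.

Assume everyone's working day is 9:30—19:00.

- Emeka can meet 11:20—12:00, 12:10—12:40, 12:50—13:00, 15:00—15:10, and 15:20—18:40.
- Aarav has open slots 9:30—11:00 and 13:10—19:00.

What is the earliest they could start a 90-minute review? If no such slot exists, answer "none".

Emeka ∩ Aarav: 15:00–15:10, 15:20–18:40.
Windows ≥ 90 min: 15:20–18:40.
Earliest such window starts at 15:20.

15:20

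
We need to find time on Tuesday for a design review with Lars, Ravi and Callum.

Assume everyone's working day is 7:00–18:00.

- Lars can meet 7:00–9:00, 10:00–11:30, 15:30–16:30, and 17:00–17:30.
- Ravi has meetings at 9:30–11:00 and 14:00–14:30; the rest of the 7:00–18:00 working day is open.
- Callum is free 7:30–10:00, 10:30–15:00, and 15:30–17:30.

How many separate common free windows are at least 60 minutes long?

2

Ravi free within 07:00–18:00: 07:00–09:30, 11:00–14:00, 14:30–18:00.
Lars ∩ Ravi: 07:00–09:00, 11:00–11:30, 15:30–16:30, 17:00–17:30.
Lars ∩ Ravi ∩ Callum: 07:30–09:00, 11:00–11:30, 15:30–16:30, 17:00–17:30.
Windows ≥ 60 min: 07:30–09:00, 15:30–16:30.
That's 2 windows.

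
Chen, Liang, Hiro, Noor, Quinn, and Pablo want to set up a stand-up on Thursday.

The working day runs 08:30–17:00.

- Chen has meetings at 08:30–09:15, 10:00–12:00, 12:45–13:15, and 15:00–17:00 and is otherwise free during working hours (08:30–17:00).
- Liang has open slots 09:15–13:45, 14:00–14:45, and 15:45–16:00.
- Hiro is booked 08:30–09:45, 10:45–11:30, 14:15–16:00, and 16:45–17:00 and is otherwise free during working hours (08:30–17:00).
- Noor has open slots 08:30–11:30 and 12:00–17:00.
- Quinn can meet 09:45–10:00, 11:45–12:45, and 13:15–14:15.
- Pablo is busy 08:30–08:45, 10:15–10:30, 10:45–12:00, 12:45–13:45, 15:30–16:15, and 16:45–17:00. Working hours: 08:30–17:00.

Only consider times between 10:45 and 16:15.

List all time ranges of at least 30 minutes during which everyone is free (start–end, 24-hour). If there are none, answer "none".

12:00–12:45

Chen free within 08:30–17:00: 09:15–10:00, 12:00–12:45, 13:15–15:00.
Hiro free within 08:30–17:00: 09:45–10:45, 11:30–14:15, 16:00–16:45.
Pablo free within 08:30–17:00: 08:45–10:15, 10:30–10:45, 12:00–12:45, 13:45–15:30, 16:15–16:45.
Chen ∩ Liang: 09:15–10:00, 12:00–12:45, 13:15–13:45, 14:00–14:45.
Chen ∩ Liang ∩ Hiro: 09:45–10:00, 12:00–12:45, 13:15–13:45, 14:00–14:15.
Chen ∩ Liang ∩ Hiro ∩ Noor: 09:45–10:00, 12:00–12:45, 13:15–13:45, 14:00–14:15.
Chen ∩ Liang ∩ Hiro ∩ Noor ∩ Quinn: 09:45–10:00, 12:00–12:45, 13:15–13:45, 14:00–14:15.
Chen ∩ Liang ∩ Hiro ∩ Noor ∩ Quinn ∩ Pablo: 09:45–10:00, 12:00–12:45, 14:00–14:15.
Restricted to 10:45–16:15: 12:00–12:45, 14:00–14:15.
Windows ≥ 30 min: 12:00–12:45.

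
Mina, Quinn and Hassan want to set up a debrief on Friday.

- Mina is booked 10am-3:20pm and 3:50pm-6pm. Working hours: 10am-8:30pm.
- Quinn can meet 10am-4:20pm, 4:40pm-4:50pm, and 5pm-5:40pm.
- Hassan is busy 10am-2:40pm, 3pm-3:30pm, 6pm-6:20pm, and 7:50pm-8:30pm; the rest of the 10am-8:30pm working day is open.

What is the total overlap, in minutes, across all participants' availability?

Mina free within 10:00–20:30: 15:20–15:50, 18:00–20:30.
Hassan free within 10:00–20:30: 14:40–15:00, 15:30–18:00, 18:20–19:50.
Mina ∩ Quinn: 15:20–15:50.
Mina ∩ Quinn ∩ Hassan: 15:30–15:50.
Total common minutes: 20.

20 minutes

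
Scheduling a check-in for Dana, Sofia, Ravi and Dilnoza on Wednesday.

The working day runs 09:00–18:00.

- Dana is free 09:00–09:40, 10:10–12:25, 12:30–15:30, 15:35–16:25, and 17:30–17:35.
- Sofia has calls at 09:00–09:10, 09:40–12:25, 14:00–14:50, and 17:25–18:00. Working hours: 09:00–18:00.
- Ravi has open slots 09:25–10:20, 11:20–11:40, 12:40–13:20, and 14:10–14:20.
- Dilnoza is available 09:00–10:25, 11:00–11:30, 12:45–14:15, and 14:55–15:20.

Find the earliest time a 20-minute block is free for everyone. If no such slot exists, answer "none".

12:45

Sofia free within 09:00–18:00: 09:10–09:40, 12:25–14:00, 14:50–17:25.
Dana ∩ Sofia: 09:10–09:40, 12:30–14:00, 14:50–15:30, 15:35–16:25.
Dana ∩ Sofia ∩ Ravi: 09:25–09:40, 12:40–13:20.
Dana ∩ Sofia ∩ Ravi ∩ Dilnoza: 09:25–09:40, 12:45–13:20.
Windows ≥ 20 min: 12:45–13:20.
Earliest such window starts at 12:45.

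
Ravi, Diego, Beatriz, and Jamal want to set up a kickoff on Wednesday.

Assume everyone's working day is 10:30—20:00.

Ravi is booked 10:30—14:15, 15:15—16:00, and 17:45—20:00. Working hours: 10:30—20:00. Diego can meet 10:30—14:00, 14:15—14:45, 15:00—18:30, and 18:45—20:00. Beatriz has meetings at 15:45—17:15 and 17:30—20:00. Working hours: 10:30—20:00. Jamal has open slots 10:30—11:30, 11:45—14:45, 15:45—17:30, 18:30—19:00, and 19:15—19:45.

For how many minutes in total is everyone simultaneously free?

Ravi free within 10:30–20:00: 14:15–15:15, 16:00–17:45.
Beatriz free within 10:30–20:00: 10:30–15:45, 17:15–17:30.
Ravi ∩ Diego: 14:15–14:45, 15:00–15:15, 16:00–17:45.
Ravi ∩ Diego ∩ Beatriz: 14:15–14:45, 15:00–15:15, 17:15–17:30.
Ravi ∩ Diego ∩ Beatriz ∩ Jamal: 14:15–14:45, 17:15–17:30.
Total common minutes: 30 + 15 = 45.

45 minutes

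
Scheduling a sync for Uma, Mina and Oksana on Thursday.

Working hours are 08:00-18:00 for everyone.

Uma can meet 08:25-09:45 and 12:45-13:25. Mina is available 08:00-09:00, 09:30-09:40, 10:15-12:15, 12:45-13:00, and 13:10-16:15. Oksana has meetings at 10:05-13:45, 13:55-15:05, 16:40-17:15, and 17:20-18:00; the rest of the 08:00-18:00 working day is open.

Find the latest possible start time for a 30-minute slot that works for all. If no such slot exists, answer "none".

Oksana free within 08:00–18:00: 08:00–10:05, 13:45–13:55, 15:05–16:40, 17:15–17:20.
Uma ∩ Mina: 08:25–09:00, 09:30–09:40, 12:45–13:00, 13:10–13:25.
Uma ∩ Mina ∩ Oksana: 08:25–09:00, 09:30–09:40.
Windows ≥ 30 min: 08:25–09:00.
Latest start in the last window 08:25–09:00 is 09:00 − 30 min = 08:30.

08:30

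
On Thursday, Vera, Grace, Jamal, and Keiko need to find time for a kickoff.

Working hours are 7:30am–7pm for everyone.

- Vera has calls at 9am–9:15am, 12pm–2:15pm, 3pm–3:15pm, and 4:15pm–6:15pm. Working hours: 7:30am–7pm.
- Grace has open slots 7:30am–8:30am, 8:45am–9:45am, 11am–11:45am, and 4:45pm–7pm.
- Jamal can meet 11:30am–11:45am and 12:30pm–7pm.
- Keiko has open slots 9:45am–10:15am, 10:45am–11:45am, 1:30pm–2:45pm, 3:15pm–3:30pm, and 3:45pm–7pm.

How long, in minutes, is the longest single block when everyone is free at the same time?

Vera free within 07:30–19:00: 07:30–09:00, 09:15–12:00, 14:15–15:00, 15:15–16:15, 18:15–19:00.
Vera ∩ Grace: 07:30–08:30, 08:45–09:00, 09:15–09:45, 11:00–11:45, 18:15–19:00.
Vera ∩ Grace ∩ Jamal: 11:30–11:45, 18:15–19:00.
Vera ∩ Grace ∩ Jamal ∩ Keiko: 11:30–11:45, 18:15–19:00.
Common window lengths: 15, 45 min; longest is 45.

45 minutes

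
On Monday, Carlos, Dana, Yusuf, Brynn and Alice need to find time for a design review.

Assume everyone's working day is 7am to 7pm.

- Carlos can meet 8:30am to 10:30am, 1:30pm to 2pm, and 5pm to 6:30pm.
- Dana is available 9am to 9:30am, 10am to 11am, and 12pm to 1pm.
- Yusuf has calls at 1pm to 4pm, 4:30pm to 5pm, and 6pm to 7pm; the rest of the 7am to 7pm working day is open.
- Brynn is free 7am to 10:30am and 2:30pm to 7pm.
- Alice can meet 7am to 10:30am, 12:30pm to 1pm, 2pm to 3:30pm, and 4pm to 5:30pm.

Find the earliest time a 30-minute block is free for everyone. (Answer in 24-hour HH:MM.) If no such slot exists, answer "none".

Yusuf free within 07:00–19:00: 07:00–13:00, 16:00–16:30, 17:00–18:00.
Carlos ∩ Dana: 09:00–09:30, 10:00–10:30.
Carlos ∩ Dana ∩ Yusuf: 09:00–09:30, 10:00–10:30.
Carlos ∩ Dana ∩ Yusuf ∩ Brynn: 09:00–09:30, 10:00–10:30.
Carlos ∩ Dana ∩ Yusuf ∩ Brynn ∩ Alice: 09:00–09:30, 10:00–10:30.
Windows ≥ 30 min: 09:00–09:30, 10:00–10:30.
Earliest such window starts at 09:00.

09:00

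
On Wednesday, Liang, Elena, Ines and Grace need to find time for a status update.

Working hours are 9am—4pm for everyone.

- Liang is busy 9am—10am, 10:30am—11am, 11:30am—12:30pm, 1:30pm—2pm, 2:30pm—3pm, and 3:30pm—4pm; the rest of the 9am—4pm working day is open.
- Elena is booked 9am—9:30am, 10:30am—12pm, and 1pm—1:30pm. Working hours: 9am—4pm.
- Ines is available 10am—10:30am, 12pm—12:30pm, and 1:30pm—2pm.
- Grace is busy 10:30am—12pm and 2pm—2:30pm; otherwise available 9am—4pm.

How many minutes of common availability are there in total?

Liang free within 09:00–16:00: 10:00–10:30, 11:00–11:30, 12:30–13:30, 14:00–14:30, 15:00–15:30.
Elena free within 09:00–16:00: 09:30–10:30, 12:00–13:00, 13:30–16:00.
Grace free within 09:00–16:00: 09:00–10:30, 12:00–14:00, 14:30–16:00.
Liang ∩ Elena: 10:00–10:30, 12:30–13:00, 14:00–14:30, 15:00–15:30.
Liang ∩ Elena ∩ Ines: 10:00–10:30.
Liang ∩ Elena ∩ Ines ∩ Grace: 10:00–10:30.
Total common minutes: 30.

30 minutes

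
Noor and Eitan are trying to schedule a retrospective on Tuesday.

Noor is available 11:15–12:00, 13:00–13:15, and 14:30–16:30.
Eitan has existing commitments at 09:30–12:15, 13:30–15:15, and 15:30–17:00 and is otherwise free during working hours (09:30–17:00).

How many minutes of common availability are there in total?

30 minutes

Eitan free within 09:30–17:00: 12:15–13:30, 15:15–15:30.
Noor ∩ Eitan: 13:00–13:15, 15:15–15:30.
Total common minutes: 15 + 15 = 30.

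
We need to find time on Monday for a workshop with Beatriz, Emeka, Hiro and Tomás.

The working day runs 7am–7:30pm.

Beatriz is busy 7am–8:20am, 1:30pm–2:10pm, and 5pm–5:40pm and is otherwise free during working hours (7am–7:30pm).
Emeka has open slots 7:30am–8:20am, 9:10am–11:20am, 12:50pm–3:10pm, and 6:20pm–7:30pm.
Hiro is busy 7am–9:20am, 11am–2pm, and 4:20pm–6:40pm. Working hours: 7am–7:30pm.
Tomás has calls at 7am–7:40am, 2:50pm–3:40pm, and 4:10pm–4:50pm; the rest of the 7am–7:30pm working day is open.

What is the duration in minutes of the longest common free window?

100 minutes

Beatriz free within 07:00–19:30: 08:20–13:30, 14:10–17:00, 17:40–19:30.
Hiro free within 07:00–19:30: 09:20–11:00, 14:00–16:20, 18:40–19:30.
Tomás free within 07:00–19:30: 07:40–14:50, 15:40–16:10, 16:50–19:30.
Beatriz ∩ Emeka: 09:10–11:20, 12:50–13:30, 14:10–15:10, 18:20–19:30.
Beatriz ∩ Emeka ∩ Hiro: 09:20–11:00, 14:10–15:10, 18:40–19:30.
Beatriz ∩ Emeka ∩ Hiro ∩ Tomás: 09:20–11:00, 14:10–14:50, 18:40–19:30.
Common window lengths: 100, 40, 50 min; longest is 100.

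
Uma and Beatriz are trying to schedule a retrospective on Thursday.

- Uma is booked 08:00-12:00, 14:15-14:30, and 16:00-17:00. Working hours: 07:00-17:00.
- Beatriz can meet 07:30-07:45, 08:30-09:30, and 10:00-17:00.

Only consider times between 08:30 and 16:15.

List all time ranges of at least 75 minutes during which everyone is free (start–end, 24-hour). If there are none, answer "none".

12:00–14:15, 14:30–16:00

Uma free within 07:00–17:00: 07:00–08:00, 12:00–14:15, 14:30–16:00.
Uma ∩ Beatriz: 07:30–07:45, 12:00–14:15, 14:30–16:00.
Restricted to 08:30–16:15: 12:00–14:15, 14:30–16:00.
Windows ≥ 75 min: 12:00–14:15, 14:30–16:00.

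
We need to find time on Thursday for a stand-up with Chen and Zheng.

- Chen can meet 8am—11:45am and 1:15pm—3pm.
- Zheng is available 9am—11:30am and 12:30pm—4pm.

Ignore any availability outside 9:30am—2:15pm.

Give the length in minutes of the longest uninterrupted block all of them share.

Chen ∩ Zheng: 09:00–11:30, 13:15–15:00.
Restricted to 09:30–14:15: 09:30–11:30, 13:15–14:15.
Common window lengths: 120, 60 min; longest is 120.

120 minutes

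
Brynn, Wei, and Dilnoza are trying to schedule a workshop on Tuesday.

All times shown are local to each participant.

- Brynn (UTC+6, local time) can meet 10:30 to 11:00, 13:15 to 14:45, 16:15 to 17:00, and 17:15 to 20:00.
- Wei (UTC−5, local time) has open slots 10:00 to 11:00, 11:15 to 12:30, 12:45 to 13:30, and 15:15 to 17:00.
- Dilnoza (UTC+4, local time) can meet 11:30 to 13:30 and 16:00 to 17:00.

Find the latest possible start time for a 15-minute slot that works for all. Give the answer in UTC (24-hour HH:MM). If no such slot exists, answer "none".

none

Brynn → UTC: 04:30–05:00, 07:15–08:45, 10:15–11:00, 11:15–14:00.
Wei → UTC: 15:00–16:00, 16:15–17:30, 17:45–18:30, 20:15–22:00.
Dilnoza → UTC: 07:30–09:30, 12:00–13:00.
Brynn ∩ Wei: (none).
Brynn ∩ Wei ∩ Dilnoza: (none).
Windows ≥ 15 min: (none).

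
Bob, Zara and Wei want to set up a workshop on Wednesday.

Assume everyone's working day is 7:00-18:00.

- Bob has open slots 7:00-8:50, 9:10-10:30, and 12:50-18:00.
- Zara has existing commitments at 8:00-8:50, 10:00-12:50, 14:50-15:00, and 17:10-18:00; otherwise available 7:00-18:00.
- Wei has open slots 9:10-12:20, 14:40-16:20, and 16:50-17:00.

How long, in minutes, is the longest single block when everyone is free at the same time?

80 minutes

Zara free within 07:00–18:00: 07:00–08:00, 08:50–10:00, 12:50–14:50, 15:00–17:10.
Bob ∩ Zara: 07:00–08:00, 09:10–10:00, 12:50–14:50, 15:00–17:10.
Bob ∩ Zara ∩ Wei: 09:10–10:00, 14:40–14:50, 15:00–16:20, 16:50–17:00.
Common window lengths: 50, 10, 80, 10 min; longest is 80.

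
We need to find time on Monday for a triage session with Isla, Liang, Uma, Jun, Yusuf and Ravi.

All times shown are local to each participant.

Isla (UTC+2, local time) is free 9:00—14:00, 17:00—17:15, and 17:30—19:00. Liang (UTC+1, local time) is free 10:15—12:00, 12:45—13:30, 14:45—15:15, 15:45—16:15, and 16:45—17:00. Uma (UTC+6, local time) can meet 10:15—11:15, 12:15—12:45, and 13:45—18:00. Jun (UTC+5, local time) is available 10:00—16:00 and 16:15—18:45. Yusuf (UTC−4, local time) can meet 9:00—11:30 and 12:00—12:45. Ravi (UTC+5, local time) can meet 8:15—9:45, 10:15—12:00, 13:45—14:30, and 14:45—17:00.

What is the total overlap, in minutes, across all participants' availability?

0 minutes

Isla → UTC: 07:00–12:00, 15:00–15:15, 15:30–17:00.
Liang → UTC: 09:15–11:00, 11:45–12:30, 13:45–14:15, 14:45–15:15, 15:45–16:00.
Uma → UTC: 04:15–05:15, 06:15–06:45, 07:45–12:00.
Jun → UTC: 05:00–11:00, 11:15–13:45.
Yusuf → UTC: 13:00–15:30, 16:00–16:45.
Ravi → UTC: 03:15–04:45, 05:15–07:00, 08:45–09:30, 09:45–12:00.
Isla ∩ Liang: 09:15–11:00, 11:45–12:00, 15:00–15:15, 15:45–16:00.
Isla ∩ Liang ∩ Uma: 09:15–11:00, 11:45–12:00.
Isla ∩ Liang ∩ Uma ∩ Jun: 09:15–11:00, 11:45–12:00.
Isla ∩ Liang ∩ Uma ∩ Jun ∩ Yusuf: (none).
Isla ∩ Liang ∩ Uma ∩ Jun ∩ Yusuf ∩ Ravi: (none).
Total common minutes: 0.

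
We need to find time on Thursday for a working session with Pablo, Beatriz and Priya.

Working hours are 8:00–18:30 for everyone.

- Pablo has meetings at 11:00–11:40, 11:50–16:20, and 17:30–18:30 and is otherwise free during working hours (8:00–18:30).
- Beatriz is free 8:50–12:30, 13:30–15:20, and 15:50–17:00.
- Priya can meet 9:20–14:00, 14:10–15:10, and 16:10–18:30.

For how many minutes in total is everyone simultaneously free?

150 minutes

Pablo free within 08:00–18:30: 08:00–11:00, 11:40–11:50, 16:20–17:30.
Pablo ∩ Beatriz: 08:50–11:00, 11:40–11:50, 16:20–17:00.
Pablo ∩ Beatriz ∩ Priya: 09:20–11:00, 11:40–11:50, 16:20–17:00.
Total common minutes: 100 + 10 + 40 = 150.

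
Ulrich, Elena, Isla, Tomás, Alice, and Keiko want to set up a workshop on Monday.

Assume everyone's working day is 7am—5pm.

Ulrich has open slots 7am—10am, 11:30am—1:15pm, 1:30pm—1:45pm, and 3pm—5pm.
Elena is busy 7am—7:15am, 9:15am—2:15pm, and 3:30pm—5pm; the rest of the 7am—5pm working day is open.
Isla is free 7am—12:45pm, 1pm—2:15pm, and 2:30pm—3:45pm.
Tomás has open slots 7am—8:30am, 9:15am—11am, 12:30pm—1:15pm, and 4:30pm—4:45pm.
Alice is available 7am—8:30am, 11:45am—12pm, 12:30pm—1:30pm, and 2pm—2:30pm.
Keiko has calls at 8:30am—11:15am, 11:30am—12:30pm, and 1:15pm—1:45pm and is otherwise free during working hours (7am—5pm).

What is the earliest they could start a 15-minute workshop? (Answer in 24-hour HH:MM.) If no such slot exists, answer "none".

Elena free within 07:00–17:00: 07:15–09:15, 14:15–15:30.
Keiko free within 07:00–17:00: 07:00–08:30, 11:15–11:30, 12:30–13:15, 13:45–17:00.
Ulrich ∩ Elena: 07:15–09:15, 15:00–15:30.
Ulrich ∩ Elena ∩ Isla: 07:15–09:15, 15:00–15:30.
Ulrich ∩ Elena ∩ Isla ∩ Tomás: 07:15–08:30.
Ulrich ∩ Elena ∩ Isla ∩ Tomás ∩ Alice: 07:15–08:30.
Ulrich ∩ Elena ∩ Isla ∩ Tomás ∩ Alice ∩ Keiko: 07:15–08:30.
Windows ≥ 15 min: 07:15–08:30.
Earliest such window starts at 07:15.

07:15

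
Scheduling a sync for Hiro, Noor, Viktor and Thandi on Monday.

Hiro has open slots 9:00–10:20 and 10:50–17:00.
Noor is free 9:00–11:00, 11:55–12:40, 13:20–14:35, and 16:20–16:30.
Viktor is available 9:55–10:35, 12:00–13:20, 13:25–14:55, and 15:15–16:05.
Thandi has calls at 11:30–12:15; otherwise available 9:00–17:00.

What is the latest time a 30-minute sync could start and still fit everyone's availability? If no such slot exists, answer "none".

14:05

Thandi free within 09:00–17:00: 09:00–11:30, 12:15–17:00.
Hiro ∩ Noor: 09:00–10:20, 10:50–11:00, 11:55–12:40, 13:20–14:35, 16:20–16:30.
Hiro ∩ Noor ∩ Viktor: 09:55–10:20, 12:00–12:40, 13:25–14:35.
Hiro ∩ Noor ∩ Viktor ∩ Thandi: 09:55–10:20, 12:15–12:40, 13:25–14:35.
Windows ≥ 30 min: 13:25–14:35.
Latest start in the last window 13:25–14:35 is 14:35 − 30 min = 14:05.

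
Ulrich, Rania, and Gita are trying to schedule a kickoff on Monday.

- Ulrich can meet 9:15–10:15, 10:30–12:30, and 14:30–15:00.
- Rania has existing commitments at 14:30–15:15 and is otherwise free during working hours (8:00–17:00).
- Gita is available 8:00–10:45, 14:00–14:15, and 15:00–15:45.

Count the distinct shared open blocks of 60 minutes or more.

Rania free within 08:00–17:00: 08:00–14:30, 15:15–17:00.
Ulrich ∩ Rania: 09:15–10:15, 10:30–12:30.
Ulrich ∩ Rania ∩ Gita: 09:15–10:15, 10:30–10:45.
Windows ≥ 60 min: 09:15–10:15.
That's 1 window.

1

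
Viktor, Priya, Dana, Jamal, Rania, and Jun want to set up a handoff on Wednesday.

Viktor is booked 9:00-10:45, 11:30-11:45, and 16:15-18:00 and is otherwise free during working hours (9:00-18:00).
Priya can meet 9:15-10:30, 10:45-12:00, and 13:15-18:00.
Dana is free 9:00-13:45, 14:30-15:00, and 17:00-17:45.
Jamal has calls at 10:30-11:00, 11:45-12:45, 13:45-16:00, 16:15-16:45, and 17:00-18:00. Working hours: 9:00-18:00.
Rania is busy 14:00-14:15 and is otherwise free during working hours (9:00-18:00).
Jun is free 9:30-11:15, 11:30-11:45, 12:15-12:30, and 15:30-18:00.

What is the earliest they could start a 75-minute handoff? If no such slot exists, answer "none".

none

Viktor free within 09:00–18:00: 10:45–11:30, 11:45–16:15.
Jamal free within 09:00–18:00: 09:00–10:30, 11:00–11:45, 12:45–13:45, 16:00–16:15, 16:45–17:00.
Rania free within 09:00–18:00: 09:00–14:00, 14:15–18:00.
Viktor ∩ Priya: 10:45–11:30, 11:45–12:00, 13:15–16:15.
Viktor ∩ Priya ∩ Dana: 10:45–11:30, 11:45–12:00, 13:15–13:45, 14:30–15:00.
Viktor ∩ Priya ∩ Dana ∩ Jamal: 11:00–11:30, 13:15–13:45.
Viktor ∩ Priya ∩ Dana ∩ Jamal ∩ Rania: 11:00–11:30, 13:15–13:45.
Viktor ∩ Priya ∩ Dana ∩ Jamal ∩ Rania ∩ Jun: 11:00–11:15.
Windows ≥ 75 min: (none).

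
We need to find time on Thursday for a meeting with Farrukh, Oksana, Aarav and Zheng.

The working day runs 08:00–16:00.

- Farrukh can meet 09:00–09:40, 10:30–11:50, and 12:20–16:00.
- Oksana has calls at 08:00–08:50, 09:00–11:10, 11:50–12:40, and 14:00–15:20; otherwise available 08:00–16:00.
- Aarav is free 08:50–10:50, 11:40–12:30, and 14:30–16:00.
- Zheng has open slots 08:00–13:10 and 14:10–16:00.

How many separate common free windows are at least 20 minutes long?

1

Oksana free within 08:00–16:00: 08:50–09:00, 11:10–11:50, 12:40–14:00, 15:20–16:00.
Farrukh ∩ Oksana: 11:10–11:50, 12:40–14:00, 15:20–16:00.
Farrukh ∩ Oksana ∩ Aarav: 11:40–11:50, 15:20–16:00.
Farrukh ∩ Oksana ∩ Aarav ∩ Zheng: 11:40–11:50, 15:20–16:00.
Windows ≥ 20 min: 15:20–16:00.
That's 1 window.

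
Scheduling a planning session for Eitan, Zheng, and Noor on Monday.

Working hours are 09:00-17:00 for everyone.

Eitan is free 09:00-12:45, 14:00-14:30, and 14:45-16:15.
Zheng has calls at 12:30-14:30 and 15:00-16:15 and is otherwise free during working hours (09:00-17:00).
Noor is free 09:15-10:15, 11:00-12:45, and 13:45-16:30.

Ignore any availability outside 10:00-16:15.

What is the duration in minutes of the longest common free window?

Zheng free within 09:00–17:00: 09:00–12:30, 14:30–15:00, 16:15–17:00.
Eitan ∩ Zheng: 09:00–12:30, 14:45–15:00.
Eitan ∩ Zheng ∩ Noor: 09:15–10:15, 11:00–12:30, 14:45–15:00.
Restricted to 10:00–16:15: 10:00–10:15, 11:00–12:30, 14:45–15:00.
Common window lengths: 15, 90, 15 min; longest is 90.

90 minutes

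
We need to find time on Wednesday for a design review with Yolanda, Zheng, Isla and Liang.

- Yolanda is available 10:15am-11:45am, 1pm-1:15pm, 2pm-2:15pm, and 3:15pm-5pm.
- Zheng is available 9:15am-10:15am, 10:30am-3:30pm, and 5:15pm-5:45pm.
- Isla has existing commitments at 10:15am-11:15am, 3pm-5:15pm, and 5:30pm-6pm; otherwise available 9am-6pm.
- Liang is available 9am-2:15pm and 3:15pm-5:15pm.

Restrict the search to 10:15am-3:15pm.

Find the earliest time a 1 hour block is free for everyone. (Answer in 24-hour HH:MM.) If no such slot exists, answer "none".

Isla free within 09:00–18:00: 09:00–10:15, 11:15–15:00, 17:15–17:30.
Yolanda ∩ Zheng: 10:30–11:45, 13:00–13:15, 14:00–14:15, 15:15–15:30.
Yolanda ∩ Zheng ∩ Isla: 11:15–11:45, 13:00–13:15, 14:00–14:15.
Yolanda ∩ Zheng ∩ Isla ∩ Liang: 11:15–11:45, 13:00–13:15, 14:00–14:15.
Restricted to 10:15–15:15: 11:15–11:45, 13:00–13:15, 14:00–14:15.
Windows ≥ 60 min: (none).

none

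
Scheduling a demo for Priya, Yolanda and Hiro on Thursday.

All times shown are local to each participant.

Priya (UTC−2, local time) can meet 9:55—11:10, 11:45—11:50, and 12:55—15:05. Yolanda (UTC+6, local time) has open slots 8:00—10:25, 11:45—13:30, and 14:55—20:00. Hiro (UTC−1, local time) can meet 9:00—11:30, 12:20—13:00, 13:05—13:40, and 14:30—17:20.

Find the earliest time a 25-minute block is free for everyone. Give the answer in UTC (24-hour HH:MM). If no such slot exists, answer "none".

11:55

Priya → UTC: 11:55–13:10, 13:45–13:50, 14:55–17:05.
Yolanda → UTC: 02:00–04:25, 05:45–07:30, 08:55–14:00.
Hiro → UTC: 10:00–12:30, 13:20–14:00, 14:05–14:40, 15:30–18:20.
Priya ∩ Yolanda: 11:55–13:10, 13:45–13:50.
Priya ∩ Yolanda ∩ Hiro: 11:55–12:30, 13:45–13:50.
Windows ≥ 25 min: 11:55–12:30.
Earliest such window starts at 11:55.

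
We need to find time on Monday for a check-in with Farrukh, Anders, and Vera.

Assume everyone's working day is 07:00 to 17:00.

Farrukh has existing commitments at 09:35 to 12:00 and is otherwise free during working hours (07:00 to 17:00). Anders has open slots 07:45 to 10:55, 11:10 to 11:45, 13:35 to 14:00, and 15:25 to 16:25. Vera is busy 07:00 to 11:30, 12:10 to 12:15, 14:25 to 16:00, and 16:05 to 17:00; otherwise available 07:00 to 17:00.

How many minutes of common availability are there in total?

Farrukh free within 07:00–17:00: 07:00–09:35, 12:00–17:00.
Vera free within 07:00–17:00: 11:30–12:10, 12:15–14:25, 16:00–16:05.
Farrukh ∩ Anders: 07:45–09:35, 13:35–14:00, 15:25–16:25.
Farrukh ∩ Anders ∩ Vera: 13:35–14:00, 16:00–16:05.
Total common minutes: 25 + 5 = 30.

30 minutes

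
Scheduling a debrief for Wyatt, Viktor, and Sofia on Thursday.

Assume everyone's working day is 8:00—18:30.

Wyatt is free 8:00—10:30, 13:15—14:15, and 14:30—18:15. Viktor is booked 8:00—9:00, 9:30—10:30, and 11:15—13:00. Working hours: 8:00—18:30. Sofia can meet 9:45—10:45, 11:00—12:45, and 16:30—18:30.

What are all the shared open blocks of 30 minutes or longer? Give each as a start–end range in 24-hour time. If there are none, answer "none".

16:30–18:15

Viktor free within 08:00–18:30: 09:00–09:30, 10:30–11:15, 13:00–18:30.
Wyatt ∩ Viktor: 09:00–09:30, 13:15–14:15, 14:30–18:15.
Wyatt ∩ Viktor ∩ Sofia: 16:30–18:15.
Windows ≥ 30 min: 16:30–18:15.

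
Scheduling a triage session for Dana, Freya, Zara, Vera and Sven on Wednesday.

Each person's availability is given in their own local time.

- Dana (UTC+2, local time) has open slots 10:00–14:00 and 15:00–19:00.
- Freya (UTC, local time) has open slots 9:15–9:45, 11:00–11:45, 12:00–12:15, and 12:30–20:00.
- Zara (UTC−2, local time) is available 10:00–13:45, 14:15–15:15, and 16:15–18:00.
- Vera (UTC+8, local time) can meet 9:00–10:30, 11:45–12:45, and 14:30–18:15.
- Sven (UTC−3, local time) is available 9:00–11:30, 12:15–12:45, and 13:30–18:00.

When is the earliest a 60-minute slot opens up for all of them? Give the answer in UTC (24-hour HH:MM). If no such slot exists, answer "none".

none

Dana → UTC: 08:00–12:00, 13:00–17:00.
Freya → UTC: 09:15–09:45, 11:00–11:45, 12:00–12:15, 12:30–20:00.
Zara → UTC: 12:00–15:45, 16:15–17:15, 18:15–20:00.
Vera → UTC: 01:00–02:30, 03:45–04:45, 06:30–10:15.
Sven → UTC: 12:00–14:30, 15:15–15:45, 16:30–21:00.
Dana ∩ Freya: 09:15–09:45, 11:00–11:45, 13:00–17:00.
Dana ∩ Freya ∩ Zara: 13:00–15:45, 16:15–17:00.
Dana ∩ Freya ∩ Zara ∩ Vera: (none).
Dana ∩ Freya ∩ Zara ∩ Vera ∩ Sven: (none).
Windows ≥ 60 min: (none).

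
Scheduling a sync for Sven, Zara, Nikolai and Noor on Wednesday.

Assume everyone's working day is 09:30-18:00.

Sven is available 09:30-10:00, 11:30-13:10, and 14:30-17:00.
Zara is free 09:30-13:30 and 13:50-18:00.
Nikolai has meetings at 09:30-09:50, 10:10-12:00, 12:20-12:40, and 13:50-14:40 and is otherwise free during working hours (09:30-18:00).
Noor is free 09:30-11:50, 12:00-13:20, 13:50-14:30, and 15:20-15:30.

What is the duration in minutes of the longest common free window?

Nikolai free within 09:30–18:00: 09:50–10:10, 12:00–12:20, 12:40–13:50, 14:40–18:00.
Sven ∩ Zara: 09:30–10:00, 11:30–13:10, 14:30–17:00.
Sven ∩ Zara ∩ Nikolai: 09:50–10:00, 12:00–12:20, 12:40–13:10, 14:40–17:00.
Sven ∩ Zara ∩ Nikolai ∩ Noor: 09:50–10:00, 12:00–12:20, 12:40–13:10, 15:20–15:30.
Common window lengths: 10, 20, 30, 10 min; longest is 30.

30 minutes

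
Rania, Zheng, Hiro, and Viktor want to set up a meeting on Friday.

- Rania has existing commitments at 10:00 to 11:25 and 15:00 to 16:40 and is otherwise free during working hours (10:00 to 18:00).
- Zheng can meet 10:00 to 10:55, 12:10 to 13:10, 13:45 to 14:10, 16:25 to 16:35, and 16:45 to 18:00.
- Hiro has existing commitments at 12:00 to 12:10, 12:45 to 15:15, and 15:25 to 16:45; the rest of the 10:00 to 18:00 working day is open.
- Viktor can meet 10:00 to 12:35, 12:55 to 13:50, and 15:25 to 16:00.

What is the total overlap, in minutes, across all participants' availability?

Rania free within 10:00–18:00: 11:25–15:00, 16:40–18:00.
Hiro free within 10:00–18:00: 10:00–12:00, 12:10–12:45, 15:15–15:25, 16:45–18:00.
Rania ∩ Zheng: 12:10–13:10, 13:45–14:10, 16:45–18:00.
Rania ∩ Zheng ∩ Hiro: 12:10–12:45, 16:45–18:00.
Rania ∩ Zheng ∩ Hiro ∩ Viktor: 12:10–12:35.
Total common minutes: 25.

25 minutes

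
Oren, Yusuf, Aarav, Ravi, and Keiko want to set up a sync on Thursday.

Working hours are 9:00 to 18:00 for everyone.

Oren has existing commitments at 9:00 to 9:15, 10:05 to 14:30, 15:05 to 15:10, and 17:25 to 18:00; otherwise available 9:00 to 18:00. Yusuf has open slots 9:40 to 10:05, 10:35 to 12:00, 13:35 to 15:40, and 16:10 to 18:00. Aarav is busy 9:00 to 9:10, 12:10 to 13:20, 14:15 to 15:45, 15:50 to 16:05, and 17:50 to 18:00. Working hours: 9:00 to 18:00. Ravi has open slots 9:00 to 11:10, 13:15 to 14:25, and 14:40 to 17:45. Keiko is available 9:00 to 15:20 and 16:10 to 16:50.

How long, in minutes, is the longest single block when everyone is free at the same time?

Oren free within 09:00–18:00: 09:15–10:05, 14:30–15:05, 15:10–17:25.
Aarav free within 09:00–18:00: 09:10–12:10, 13:20–14:15, 15:45–15:50, 16:05–17:50.
Oren ∩ Yusuf: 09:40–10:05, 14:30–15:05, 15:10–15:40, 16:10–17:25.
Oren ∩ Yusuf ∩ Aarav: 09:40–10:05, 16:10–17:25.
Oren ∩ Yusuf ∩ Aarav ∩ Ravi: 09:40–10:05, 16:10–17:25.
Oren ∩ Yusuf ∩ Aarav ∩ Ravi ∩ Keiko: 09:40–10:05, 16:10–16:50.
Common window lengths: 25, 40 min; longest is 40.

40 minutes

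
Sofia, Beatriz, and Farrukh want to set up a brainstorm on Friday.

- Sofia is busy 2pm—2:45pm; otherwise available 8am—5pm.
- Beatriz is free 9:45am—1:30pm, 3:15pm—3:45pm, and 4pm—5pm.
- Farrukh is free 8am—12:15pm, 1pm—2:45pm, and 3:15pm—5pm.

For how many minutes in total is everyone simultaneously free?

Sofia free within 08:00–17:00: 08:00–14:00, 14:45–17:00.
Sofia ∩ Beatriz: 09:45–13:30, 15:15–15:45, 16:00–17:00.
Sofia ∩ Beatriz ∩ Farrukh: 09:45–12:15, 13:00–13:30, 15:15–15:45, 16:00–17:00.
Total common minutes: 150 + 30 + 30 + 60 = 270.

270 minutes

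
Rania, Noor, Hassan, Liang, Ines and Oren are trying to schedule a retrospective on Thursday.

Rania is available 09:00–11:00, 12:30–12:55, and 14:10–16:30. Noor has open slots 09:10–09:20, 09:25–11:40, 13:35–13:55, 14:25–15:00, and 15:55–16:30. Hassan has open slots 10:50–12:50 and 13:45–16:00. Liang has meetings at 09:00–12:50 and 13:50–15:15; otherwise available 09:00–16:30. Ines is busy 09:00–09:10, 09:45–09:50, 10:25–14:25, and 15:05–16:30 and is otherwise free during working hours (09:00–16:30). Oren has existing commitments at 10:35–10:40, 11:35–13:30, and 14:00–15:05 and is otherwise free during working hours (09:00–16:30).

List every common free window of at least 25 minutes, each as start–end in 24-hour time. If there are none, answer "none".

none

Liang free within 09:00–16:30: 12:50–13:50, 15:15–16:30.
Ines free within 09:00–16:30: 09:10–09:45, 09:50–10:25, 14:25–15:05.
Oren free within 09:00–16:30: 09:00–10:35, 10:40–11:35, 13:30–14:00, 15:05–16:30.
Rania ∩ Noor: 09:10–09:20, 09:25–11:00, 14:25–15:00, 15:55–16:30.
Rania ∩ Noor ∩ Hassan: 10:50–11:00, 14:25–15:00, 15:55–16:00.
Rania ∩ Noor ∩ Hassan ∩ Liang: 15:55–16:00.
Rania ∩ Noor ∩ Hassan ∩ Liang ∩ Ines: (none).
Rania ∩ Noor ∩ Hassan ∩ Liang ∩ Ines ∩ Oren: (none).
Windows ≥ 25 min: (none).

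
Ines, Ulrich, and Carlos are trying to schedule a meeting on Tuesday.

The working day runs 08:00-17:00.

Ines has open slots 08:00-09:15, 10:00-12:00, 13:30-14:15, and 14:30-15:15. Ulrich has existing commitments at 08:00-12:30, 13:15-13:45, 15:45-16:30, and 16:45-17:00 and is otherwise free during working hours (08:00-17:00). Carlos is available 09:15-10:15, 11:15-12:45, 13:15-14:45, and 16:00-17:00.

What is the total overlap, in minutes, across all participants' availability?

Ulrich free within 08:00–17:00: 12:30–13:15, 13:45–15:45, 16:30–16:45.
Ines ∩ Ulrich: 13:45–14:15, 14:30–15:15.
Ines ∩ Ulrich ∩ Carlos: 13:45–14:15, 14:30–14:45.
Total common minutes: 30 + 15 = 45.

45 minutes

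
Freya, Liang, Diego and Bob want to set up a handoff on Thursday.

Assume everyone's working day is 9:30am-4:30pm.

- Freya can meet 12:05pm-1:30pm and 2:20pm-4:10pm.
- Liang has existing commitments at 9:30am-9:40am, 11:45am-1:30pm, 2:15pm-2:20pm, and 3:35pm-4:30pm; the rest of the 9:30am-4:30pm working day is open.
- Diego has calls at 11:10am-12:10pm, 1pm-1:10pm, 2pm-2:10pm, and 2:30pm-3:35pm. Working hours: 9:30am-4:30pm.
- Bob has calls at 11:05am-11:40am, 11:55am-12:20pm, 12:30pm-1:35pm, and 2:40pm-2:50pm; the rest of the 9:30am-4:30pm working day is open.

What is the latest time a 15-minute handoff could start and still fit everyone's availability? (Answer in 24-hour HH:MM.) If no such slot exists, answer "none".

Liang free within 09:30–16:30: 09:40–11:45, 13:30–14:15, 14:20–15:35.
Diego free within 09:30–16:30: 09:30–11:10, 12:10–13:00, 13:10–14:00, 14:10–14:30, 15:35–16:30.
Bob free within 09:30–16:30: 09:30–11:05, 11:40–11:55, 12:20–12:30, 13:35–14:40, 14:50–16:30.
Freya ∩ Liang: 14:20–15:35.
Freya ∩ Liang ∩ Diego: 14:20–14:30.
Freya ∩ Liang ∩ Diego ∩ Bob: 14:20–14:30.
Windows ≥ 15 min: (none).

none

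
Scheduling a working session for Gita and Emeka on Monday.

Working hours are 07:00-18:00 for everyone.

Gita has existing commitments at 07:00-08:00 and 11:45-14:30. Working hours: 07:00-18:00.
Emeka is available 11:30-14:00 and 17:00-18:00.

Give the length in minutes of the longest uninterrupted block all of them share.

60 minutes

Gita free within 07:00–18:00: 08:00–11:45, 14:30–18:00.
Gita ∩ Emeka: 11:30–11:45, 17:00–18:00.
Common window lengths: 15, 60 min; longest is 60.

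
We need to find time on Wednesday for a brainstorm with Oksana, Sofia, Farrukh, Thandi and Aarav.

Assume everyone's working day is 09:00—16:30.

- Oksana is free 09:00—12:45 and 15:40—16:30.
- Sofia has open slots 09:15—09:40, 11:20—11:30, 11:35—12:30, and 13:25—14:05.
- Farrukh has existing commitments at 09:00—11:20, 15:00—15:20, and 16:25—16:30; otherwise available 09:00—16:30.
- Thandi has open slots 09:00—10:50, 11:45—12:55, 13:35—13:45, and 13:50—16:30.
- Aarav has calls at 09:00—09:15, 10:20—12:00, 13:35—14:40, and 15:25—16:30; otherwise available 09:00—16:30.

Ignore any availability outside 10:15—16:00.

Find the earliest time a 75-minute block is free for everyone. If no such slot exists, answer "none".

Farrukh free within 09:00–16:30: 11:20–15:00, 15:20–16:25.
Aarav free within 09:00–16:30: 09:15–10:20, 12:00–13:35, 14:40–15:25.
Oksana ∩ Sofia: 09:15–09:40, 11:20–11:30, 11:35–12:30.
Oksana ∩ Sofia ∩ Farrukh: 11:20–11:30, 11:35–12:30.
Oksana ∩ Sofia ∩ Farrukh ∩ Thandi: 11:45–12:30.
Oksana ∩ Sofia ∩ Farrukh ∩ Thandi ∩ Aarav: 12:00–12:30.
Restricted to 10:15–16:00: 12:00–12:30.
Windows ≥ 75 min: (none).

none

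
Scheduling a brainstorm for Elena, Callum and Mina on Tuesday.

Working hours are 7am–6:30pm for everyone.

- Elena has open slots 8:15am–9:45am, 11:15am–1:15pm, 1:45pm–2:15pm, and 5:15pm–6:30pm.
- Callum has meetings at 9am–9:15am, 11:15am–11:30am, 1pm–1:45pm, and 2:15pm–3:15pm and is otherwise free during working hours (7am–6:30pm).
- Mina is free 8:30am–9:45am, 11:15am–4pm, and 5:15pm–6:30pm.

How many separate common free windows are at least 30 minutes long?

5

Callum free within 07:00–18:30: 07:00–09:00, 09:15–11:15, 11:30–13:00, 13:45–14:15, 15:15–18:30.
Elena ∩ Callum: 08:15–09:00, 09:15–09:45, 11:30–13:00, 13:45–14:15, 17:15–18:30.
Elena ∩ Callum ∩ Mina: 08:30–09:00, 09:15–09:45, 11:30–13:00, 13:45–14:15, 17:15–18:30.
Windows ≥ 30 min: 08:30–09:00, 09:15–09:45, 11:30–13:00, 13:45–14:15, 17:15–18:30.
That's 5 windows.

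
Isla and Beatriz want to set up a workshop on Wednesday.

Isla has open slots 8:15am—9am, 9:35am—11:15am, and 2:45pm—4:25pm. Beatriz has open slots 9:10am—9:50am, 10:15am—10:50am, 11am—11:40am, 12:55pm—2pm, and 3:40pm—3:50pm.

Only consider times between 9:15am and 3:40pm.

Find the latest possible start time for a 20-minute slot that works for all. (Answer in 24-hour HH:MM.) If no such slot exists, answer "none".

Isla ∩ Beatriz: 09:35–09:50, 10:15–10:50, 11:00–11:15, 15:40–15:50.
Restricted to 09:15–15:40: 09:35–09:50, 10:15–10:50, 11:00–11:15.
Windows ≥ 20 min: 10:15–10:50.
Latest start in the last window 10:15–10:50 is 10:50 − 20 min = 10:30.

10:30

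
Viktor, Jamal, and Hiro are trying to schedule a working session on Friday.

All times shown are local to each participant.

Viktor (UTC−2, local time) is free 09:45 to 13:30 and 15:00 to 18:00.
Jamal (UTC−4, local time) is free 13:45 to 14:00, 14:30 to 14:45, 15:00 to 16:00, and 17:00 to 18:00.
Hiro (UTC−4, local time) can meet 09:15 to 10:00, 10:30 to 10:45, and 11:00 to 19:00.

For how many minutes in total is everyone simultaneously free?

90 minutes

Viktor → UTC: 11:45–15:30, 17:00–20:00.
Jamal → UTC: 17:45–18:00, 18:30–18:45, 19:00–20:00, 21:00–22:00.
Hiro → UTC: 13:15–14:00, 14:30–14:45, 15:00–23:00.
Viktor ∩ Jamal: 17:45–18:00, 18:30–18:45, 19:00–20:00.
Viktor ∩ Jamal ∩ Hiro: 17:45–18:00, 18:30–18:45, 19:00–20:00.
Total common minutes: 15 + 15 + 60 = 90.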